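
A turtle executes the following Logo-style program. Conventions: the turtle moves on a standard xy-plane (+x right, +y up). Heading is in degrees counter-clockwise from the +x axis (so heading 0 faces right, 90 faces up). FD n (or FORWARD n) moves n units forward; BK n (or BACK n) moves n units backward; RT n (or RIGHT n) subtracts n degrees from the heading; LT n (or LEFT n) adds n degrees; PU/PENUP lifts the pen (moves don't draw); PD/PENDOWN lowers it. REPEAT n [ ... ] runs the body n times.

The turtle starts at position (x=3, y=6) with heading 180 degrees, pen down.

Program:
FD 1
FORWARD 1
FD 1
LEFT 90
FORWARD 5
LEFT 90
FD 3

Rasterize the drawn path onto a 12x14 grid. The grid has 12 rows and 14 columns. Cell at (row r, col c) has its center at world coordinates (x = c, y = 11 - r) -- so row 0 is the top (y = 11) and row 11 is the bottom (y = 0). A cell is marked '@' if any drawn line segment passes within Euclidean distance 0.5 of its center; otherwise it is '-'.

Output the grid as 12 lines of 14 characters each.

Segment 0: (3,6) -> (2,6)
Segment 1: (2,6) -> (1,6)
Segment 2: (1,6) -> (0,6)
Segment 3: (0,6) -> (-0,1)
Segment 4: (-0,1) -> (3,1)

Answer: --------------
--------------
--------------
--------------
--------------
@@@@----------
@-------------
@-------------
@-------------
@-------------
@@@@----------
--------------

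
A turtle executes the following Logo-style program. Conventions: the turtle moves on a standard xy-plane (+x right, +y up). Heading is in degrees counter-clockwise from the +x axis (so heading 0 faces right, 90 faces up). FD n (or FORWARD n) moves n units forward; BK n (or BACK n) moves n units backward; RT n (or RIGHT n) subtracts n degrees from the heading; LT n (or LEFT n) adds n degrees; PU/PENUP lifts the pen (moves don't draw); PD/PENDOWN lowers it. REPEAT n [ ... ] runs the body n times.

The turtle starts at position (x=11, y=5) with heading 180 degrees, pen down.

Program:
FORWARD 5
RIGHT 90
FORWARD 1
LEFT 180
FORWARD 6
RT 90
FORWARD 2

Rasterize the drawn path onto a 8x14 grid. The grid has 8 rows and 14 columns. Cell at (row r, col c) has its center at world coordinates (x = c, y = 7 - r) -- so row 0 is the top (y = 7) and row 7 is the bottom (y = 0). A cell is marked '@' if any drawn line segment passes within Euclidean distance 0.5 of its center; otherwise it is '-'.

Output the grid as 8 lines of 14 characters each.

Segment 0: (11,5) -> (6,5)
Segment 1: (6,5) -> (6,6)
Segment 2: (6,6) -> (6,0)
Segment 3: (6,0) -> (4,0)

Answer: --------------
------@-------
------@@@@@@--
------@-------
------@-------
------@-------
------@-------
----@@@-------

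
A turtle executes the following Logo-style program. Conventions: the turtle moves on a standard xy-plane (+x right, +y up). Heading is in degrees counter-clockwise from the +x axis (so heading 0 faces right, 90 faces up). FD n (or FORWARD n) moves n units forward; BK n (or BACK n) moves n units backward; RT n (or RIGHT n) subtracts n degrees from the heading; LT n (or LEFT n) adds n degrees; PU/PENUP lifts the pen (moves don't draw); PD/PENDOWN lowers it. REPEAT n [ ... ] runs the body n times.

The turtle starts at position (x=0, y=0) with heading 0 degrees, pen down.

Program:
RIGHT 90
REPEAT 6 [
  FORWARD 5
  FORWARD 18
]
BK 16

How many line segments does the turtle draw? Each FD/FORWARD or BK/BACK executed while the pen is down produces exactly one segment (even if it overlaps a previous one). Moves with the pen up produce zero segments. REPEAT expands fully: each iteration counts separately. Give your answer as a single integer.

Answer: 13

Derivation:
Executing turtle program step by step:
Start: pos=(0,0), heading=0, pen down
RT 90: heading 0 -> 270
REPEAT 6 [
  -- iteration 1/6 --
  FD 5: (0,0) -> (0,-5) [heading=270, draw]
  FD 18: (0,-5) -> (0,-23) [heading=270, draw]
  -- iteration 2/6 --
  FD 5: (0,-23) -> (0,-28) [heading=270, draw]
  FD 18: (0,-28) -> (0,-46) [heading=270, draw]
  -- iteration 3/6 --
  FD 5: (0,-46) -> (0,-51) [heading=270, draw]
  FD 18: (0,-51) -> (0,-69) [heading=270, draw]
  -- iteration 4/6 --
  FD 5: (0,-69) -> (0,-74) [heading=270, draw]
  FD 18: (0,-74) -> (0,-92) [heading=270, draw]
  -- iteration 5/6 --
  FD 5: (0,-92) -> (0,-97) [heading=270, draw]
  FD 18: (0,-97) -> (0,-115) [heading=270, draw]
  -- iteration 6/6 --
  FD 5: (0,-115) -> (0,-120) [heading=270, draw]
  FD 18: (0,-120) -> (0,-138) [heading=270, draw]
]
BK 16: (0,-138) -> (0,-122) [heading=270, draw]
Final: pos=(0,-122), heading=270, 13 segment(s) drawn
Segments drawn: 13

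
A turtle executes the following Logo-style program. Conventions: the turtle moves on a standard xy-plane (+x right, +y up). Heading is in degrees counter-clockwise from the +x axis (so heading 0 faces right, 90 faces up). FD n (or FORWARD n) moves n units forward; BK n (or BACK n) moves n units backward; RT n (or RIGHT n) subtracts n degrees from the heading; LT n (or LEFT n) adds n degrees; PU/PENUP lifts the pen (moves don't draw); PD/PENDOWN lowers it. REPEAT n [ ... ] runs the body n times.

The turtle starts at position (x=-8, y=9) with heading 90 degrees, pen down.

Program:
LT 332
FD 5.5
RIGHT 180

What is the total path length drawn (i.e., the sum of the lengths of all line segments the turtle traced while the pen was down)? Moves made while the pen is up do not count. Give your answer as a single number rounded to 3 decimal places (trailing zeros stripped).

Executing turtle program step by step:
Start: pos=(-8,9), heading=90, pen down
LT 332: heading 90 -> 62
FD 5.5: (-8,9) -> (-5.418,13.856) [heading=62, draw]
RT 180: heading 62 -> 242
Final: pos=(-5.418,13.856), heading=242, 1 segment(s) drawn

Segment lengths:
  seg 1: (-8,9) -> (-5.418,13.856), length = 5.5
Total = 5.5

Answer: 5.5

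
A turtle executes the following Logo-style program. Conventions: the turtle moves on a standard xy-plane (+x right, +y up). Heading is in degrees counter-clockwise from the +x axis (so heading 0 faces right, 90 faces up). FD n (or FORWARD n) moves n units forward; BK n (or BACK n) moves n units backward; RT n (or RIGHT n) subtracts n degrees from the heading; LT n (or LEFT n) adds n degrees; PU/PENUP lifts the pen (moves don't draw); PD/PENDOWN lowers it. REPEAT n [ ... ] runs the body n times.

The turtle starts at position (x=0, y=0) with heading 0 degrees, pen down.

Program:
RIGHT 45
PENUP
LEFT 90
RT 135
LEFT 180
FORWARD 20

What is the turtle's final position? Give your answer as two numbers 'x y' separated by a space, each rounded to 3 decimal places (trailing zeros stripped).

Executing turtle program step by step:
Start: pos=(0,0), heading=0, pen down
RT 45: heading 0 -> 315
PU: pen up
LT 90: heading 315 -> 45
RT 135: heading 45 -> 270
LT 180: heading 270 -> 90
FD 20: (0,0) -> (0,20) [heading=90, move]
Final: pos=(0,20), heading=90, 0 segment(s) drawn

Answer: 0 20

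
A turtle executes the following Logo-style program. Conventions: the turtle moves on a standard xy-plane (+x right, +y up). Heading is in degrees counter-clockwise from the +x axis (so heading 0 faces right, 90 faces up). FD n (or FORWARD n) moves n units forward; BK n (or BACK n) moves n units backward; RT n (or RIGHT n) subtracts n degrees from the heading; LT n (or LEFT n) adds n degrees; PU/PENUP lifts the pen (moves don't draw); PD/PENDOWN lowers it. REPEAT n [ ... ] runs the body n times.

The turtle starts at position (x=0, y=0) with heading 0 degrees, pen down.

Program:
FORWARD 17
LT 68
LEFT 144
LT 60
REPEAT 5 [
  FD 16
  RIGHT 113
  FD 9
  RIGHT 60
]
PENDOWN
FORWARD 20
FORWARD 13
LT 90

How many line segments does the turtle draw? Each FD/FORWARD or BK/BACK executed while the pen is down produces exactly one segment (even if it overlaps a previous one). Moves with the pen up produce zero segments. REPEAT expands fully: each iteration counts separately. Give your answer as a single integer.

Executing turtle program step by step:
Start: pos=(0,0), heading=0, pen down
FD 17: (0,0) -> (17,0) [heading=0, draw]
LT 68: heading 0 -> 68
LT 144: heading 68 -> 212
LT 60: heading 212 -> 272
REPEAT 5 [
  -- iteration 1/5 --
  FD 16: (17,0) -> (17.558,-15.99) [heading=272, draw]
  RT 113: heading 272 -> 159
  FD 9: (17.558,-15.99) -> (9.156,-12.765) [heading=159, draw]
  RT 60: heading 159 -> 99
  -- iteration 2/5 --
  FD 16: (9.156,-12.765) -> (6.653,3.038) [heading=99, draw]
  RT 113: heading 99 -> 346
  FD 9: (6.653,3.038) -> (15.386,0.861) [heading=346, draw]
  RT 60: heading 346 -> 286
  -- iteration 3/5 --
  FD 16: (15.386,0.861) -> (19.796,-14.519) [heading=286, draw]
  RT 113: heading 286 -> 173
  FD 9: (19.796,-14.519) -> (10.863,-13.423) [heading=173, draw]
  RT 60: heading 173 -> 113
  -- iteration 4/5 --
  FD 16: (10.863,-13.423) -> (4.611,1.305) [heading=113, draw]
  RT 113: heading 113 -> 0
  FD 9: (4.611,1.305) -> (13.611,1.305) [heading=0, draw]
  RT 60: heading 0 -> 300
  -- iteration 5/5 --
  FD 16: (13.611,1.305) -> (21.611,-12.551) [heading=300, draw]
  RT 113: heading 300 -> 187
  FD 9: (21.611,-12.551) -> (12.679,-13.648) [heading=187, draw]
  RT 60: heading 187 -> 127
]
PD: pen down
FD 20: (12.679,-13.648) -> (0.642,2.325) [heading=127, draw]
FD 13: (0.642,2.325) -> (-7.181,12.707) [heading=127, draw]
LT 90: heading 127 -> 217
Final: pos=(-7.181,12.707), heading=217, 13 segment(s) drawn
Segments drawn: 13

Answer: 13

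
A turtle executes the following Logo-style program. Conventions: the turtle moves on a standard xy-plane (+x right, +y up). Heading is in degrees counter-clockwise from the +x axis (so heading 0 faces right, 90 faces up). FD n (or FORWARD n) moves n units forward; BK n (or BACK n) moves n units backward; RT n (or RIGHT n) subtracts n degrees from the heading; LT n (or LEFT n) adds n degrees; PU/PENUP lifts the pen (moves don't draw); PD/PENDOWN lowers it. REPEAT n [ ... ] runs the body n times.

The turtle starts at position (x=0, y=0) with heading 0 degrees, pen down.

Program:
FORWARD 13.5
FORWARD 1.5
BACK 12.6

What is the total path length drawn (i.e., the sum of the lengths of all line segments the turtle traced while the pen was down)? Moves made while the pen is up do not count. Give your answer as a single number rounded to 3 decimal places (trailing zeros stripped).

Answer: 27.6

Derivation:
Executing turtle program step by step:
Start: pos=(0,0), heading=0, pen down
FD 13.5: (0,0) -> (13.5,0) [heading=0, draw]
FD 1.5: (13.5,0) -> (15,0) [heading=0, draw]
BK 12.6: (15,0) -> (2.4,0) [heading=0, draw]
Final: pos=(2.4,0), heading=0, 3 segment(s) drawn

Segment lengths:
  seg 1: (0,0) -> (13.5,0), length = 13.5
  seg 2: (13.5,0) -> (15,0), length = 1.5
  seg 3: (15,0) -> (2.4,0), length = 12.6
Total = 27.6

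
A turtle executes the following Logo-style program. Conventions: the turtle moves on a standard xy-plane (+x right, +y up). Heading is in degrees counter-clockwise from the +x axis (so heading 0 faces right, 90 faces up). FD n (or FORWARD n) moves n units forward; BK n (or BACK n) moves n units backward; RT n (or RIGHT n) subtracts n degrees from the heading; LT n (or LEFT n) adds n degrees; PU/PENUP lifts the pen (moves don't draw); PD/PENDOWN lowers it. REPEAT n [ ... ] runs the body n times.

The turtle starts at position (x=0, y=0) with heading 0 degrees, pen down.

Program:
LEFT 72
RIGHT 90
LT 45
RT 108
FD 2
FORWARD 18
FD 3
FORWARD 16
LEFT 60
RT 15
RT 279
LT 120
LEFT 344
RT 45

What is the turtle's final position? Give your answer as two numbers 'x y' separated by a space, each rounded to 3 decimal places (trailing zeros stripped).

Answer: 6.101 -38.52

Derivation:
Executing turtle program step by step:
Start: pos=(0,0), heading=0, pen down
LT 72: heading 0 -> 72
RT 90: heading 72 -> 342
LT 45: heading 342 -> 27
RT 108: heading 27 -> 279
FD 2: (0,0) -> (0.313,-1.975) [heading=279, draw]
FD 18: (0.313,-1.975) -> (3.129,-19.754) [heading=279, draw]
FD 3: (3.129,-19.754) -> (3.598,-22.717) [heading=279, draw]
FD 16: (3.598,-22.717) -> (6.101,-38.52) [heading=279, draw]
LT 60: heading 279 -> 339
RT 15: heading 339 -> 324
RT 279: heading 324 -> 45
LT 120: heading 45 -> 165
LT 344: heading 165 -> 149
RT 45: heading 149 -> 104
Final: pos=(6.101,-38.52), heading=104, 4 segment(s) drawn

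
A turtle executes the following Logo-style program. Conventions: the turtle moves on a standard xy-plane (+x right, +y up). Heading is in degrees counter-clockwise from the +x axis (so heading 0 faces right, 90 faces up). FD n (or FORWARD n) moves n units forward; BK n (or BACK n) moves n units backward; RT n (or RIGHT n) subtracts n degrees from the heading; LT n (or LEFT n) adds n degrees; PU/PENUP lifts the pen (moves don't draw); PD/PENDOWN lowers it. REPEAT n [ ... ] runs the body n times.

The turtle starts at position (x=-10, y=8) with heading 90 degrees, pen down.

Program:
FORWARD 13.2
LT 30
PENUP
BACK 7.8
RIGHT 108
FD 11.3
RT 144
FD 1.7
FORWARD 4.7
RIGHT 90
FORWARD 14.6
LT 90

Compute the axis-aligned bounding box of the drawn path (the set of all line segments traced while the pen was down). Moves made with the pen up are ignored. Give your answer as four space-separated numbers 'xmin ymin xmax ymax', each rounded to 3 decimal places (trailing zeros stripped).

Answer: -10 8 -10 21.2

Derivation:
Executing turtle program step by step:
Start: pos=(-10,8), heading=90, pen down
FD 13.2: (-10,8) -> (-10,21.2) [heading=90, draw]
LT 30: heading 90 -> 120
PU: pen up
BK 7.8: (-10,21.2) -> (-6.1,14.445) [heading=120, move]
RT 108: heading 120 -> 12
FD 11.3: (-6.1,14.445) -> (4.953,16.794) [heading=12, move]
RT 144: heading 12 -> 228
FD 1.7: (4.953,16.794) -> (3.816,15.531) [heading=228, move]
FD 4.7: (3.816,15.531) -> (0.671,12.038) [heading=228, move]
RT 90: heading 228 -> 138
FD 14.6: (0.671,12.038) -> (-10.179,21.808) [heading=138, move]
LT 90: heading 138 -> 228
Final: pos=(-10.179,21.808), heading=228, 1 segment(s) drawn

Segment endpoints: x in {-10}, y in {8, 21.2}
xmin=-10, ymin=8, xmax=-10, ymax=21.2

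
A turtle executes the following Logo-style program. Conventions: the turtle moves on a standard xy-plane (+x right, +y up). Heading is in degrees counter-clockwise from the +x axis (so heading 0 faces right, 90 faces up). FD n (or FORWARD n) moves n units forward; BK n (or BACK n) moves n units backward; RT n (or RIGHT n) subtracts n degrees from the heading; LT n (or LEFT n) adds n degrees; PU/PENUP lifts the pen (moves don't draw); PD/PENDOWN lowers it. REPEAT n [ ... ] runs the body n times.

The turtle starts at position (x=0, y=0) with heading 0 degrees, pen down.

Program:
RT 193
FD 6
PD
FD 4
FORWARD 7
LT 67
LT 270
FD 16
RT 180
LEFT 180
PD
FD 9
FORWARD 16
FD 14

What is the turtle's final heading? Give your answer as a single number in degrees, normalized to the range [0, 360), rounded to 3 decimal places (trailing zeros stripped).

Executing turtle program step by step:
Start: pos=(0,0), heading=0, pen down
RT 193: heading 0 -> 167
FD 6: (0,0) -> (-5.846,1.35) [heading=167, draw]
PD: pen down
FD 4: (-5.846,1.35) -> (-9.744,2.25) [heading=167, draw]
FD 7: (-9.744,2.25) -> (-16.564,3.824) [heading=167, draw]
LT 67: heading 167 -> 234
LT 270: heading 234 -> 144
FD 16: (-16.564,3.824) -> (-29.509,13.229) [heading=144, draw]
RT 180: heading 144 -> 324
LT 180: heading 324 -> 144
PD: pen down
FD 9: (-29.509,13.229) -> (-36.79,18.519) [heading=144, draw]
FD 16: (-36.79,18.519) -> (-49.734,27.923) [heading=144, draw]
FD 14: (-49.734,27.923) -> (-61.06,36.152) [heading=144, draw]
Final: pos=(-61.06,36.152), heading=144, 7 segment(s) drawn

Answer: 144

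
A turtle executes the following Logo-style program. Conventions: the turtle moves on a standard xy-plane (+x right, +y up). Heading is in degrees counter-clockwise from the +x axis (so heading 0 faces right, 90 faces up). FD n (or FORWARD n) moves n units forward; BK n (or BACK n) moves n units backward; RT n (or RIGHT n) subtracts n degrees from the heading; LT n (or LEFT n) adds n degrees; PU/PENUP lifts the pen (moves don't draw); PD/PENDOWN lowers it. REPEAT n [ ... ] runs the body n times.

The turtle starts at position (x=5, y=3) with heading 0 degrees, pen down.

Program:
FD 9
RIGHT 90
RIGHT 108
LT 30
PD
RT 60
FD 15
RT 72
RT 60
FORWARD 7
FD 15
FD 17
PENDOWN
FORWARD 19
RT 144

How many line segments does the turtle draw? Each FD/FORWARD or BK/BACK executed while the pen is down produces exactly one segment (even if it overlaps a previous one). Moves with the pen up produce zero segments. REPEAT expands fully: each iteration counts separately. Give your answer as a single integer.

Executing turtle program step by step:
Start: pos=(5,3), heading=0, pen down
FD 9: (5,3) -> (14,3) [heading=0, draw]
RT 90: heading 0 -> 270
RT 108: heading 270 -> 162
LT 30: heading 162 -> 192
PD: pen down
RT 60: heading 192 -> 132
FD 15: (14,3) -> (3.963,14.147) [heading=132, draw]
RT 72: heading 132 -> 60
RT 60: heading 60 -> 0
FD 7: (3.963,14.147) -> (10.963,14.147) [heading=0, draw]
FD 15: (10.963,14.147) -> (25.963,14.147) [heading=0, draw]
FD 17: (25.963,14.147) -> (42.963,14.147) [heading=0, draw]
PD: pen down
FD 19: (42.963,14.147) -> (61.963,14.147) [heading=0, draw]
RT 144: heading 0 -> 216
Final: pos=(61.963,14.147), heading=216, 6 segment(s) drawn
Segments drawn: 6

Answer: 6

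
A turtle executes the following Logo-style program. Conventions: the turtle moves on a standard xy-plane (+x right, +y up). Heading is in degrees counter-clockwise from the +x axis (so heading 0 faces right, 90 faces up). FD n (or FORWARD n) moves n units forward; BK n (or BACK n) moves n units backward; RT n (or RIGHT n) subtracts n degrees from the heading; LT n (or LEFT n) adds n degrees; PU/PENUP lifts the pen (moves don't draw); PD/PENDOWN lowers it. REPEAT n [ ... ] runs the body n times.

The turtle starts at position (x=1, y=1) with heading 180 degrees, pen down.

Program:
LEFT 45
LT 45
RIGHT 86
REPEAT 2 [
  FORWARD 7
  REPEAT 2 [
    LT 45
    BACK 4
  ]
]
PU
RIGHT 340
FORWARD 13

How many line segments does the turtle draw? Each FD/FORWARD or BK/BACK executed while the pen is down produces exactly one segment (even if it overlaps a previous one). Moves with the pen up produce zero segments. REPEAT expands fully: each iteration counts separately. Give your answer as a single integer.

Answer: 6

Derivation:
Executing turtle program step by step:
Start: pos=(1,1), heading=180, pen down
LT 45: heading 180 -> 225
LT 45: heading 225 -> 270
RT 86: heading 270 -> 184
REPEAT 2 [
  -- iteration 1/2 --
  FD 7: (1,1) -> (-5.983,0.512) [heading=184, draw]
  REPEAT 2 [
    -- iteration 1/2 --
    LT 45: heading 184 -> 229
    BK 4: (-5.983,0.512) -> (-3.359,3.531) [heading=229, draw]
    -- iteration 2/2 --
    LT 45: heading 229 -> 274
    BK 4: (-3.359,3.531) -> (-3.638,7.521) [heading=274, draw]
  ]
  -- iteration 2/2 --
  FD 7: (-3.638,7.521) -> (-3.149,0.538) [heading=274, draw]
  REPEAT 2 [
    -- iteration 1/2 --
    LT 45: heading 274 -> 319
    BK 4: (-3.149,0.538) -> (-6.168,3.162) [heading=319, draw]
    -- iteration 2/2 --
    LT 45: heading 319 -> 4
    BK 4: (-6.168,3.162) -> (-10.159,2.883) [heading=4, draw]
  ]
]
PU: pen up
RT 340: heading 4 -> 24
FD 13: (-10.159,2.883) -> (1.718,8.171) [heading=24, move]
Final: pos=(1.718,8.171), heading=24, 6 segment(s) drawn
Segments drawn: 6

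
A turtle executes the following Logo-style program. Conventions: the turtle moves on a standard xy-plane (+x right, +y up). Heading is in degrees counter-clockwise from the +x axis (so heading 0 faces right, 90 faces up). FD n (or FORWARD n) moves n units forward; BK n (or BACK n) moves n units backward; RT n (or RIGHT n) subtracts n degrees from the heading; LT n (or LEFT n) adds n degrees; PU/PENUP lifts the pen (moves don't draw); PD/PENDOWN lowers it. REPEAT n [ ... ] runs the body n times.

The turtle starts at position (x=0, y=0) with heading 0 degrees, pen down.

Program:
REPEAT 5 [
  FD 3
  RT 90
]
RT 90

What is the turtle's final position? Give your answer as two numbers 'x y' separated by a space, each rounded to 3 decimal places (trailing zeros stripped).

Answer: 3 0

Derivation:
Executing turtle program step by step:
Start: pos=(0,0), heading=0, pen down
REPEAT 5 [
  -- iteration 1/5 --
  FD 3: (0,0) -> (3,0) [heading=0, draw]
  RT 90: heading 0 -> 270
  -- iteration 2/5 --
  FD 3: (3,0) -> (3,-3) [heading=270, draw]
  RT 90: heading 270 -> 180
  -- iteration 3/5 --
  FD 3: (3,-3) -> (0,-3) [heading=180, draw]
  RT 90: heading 180 -> 90
  -- iteration 4/5 --
  FD 3: (0,-3) -> (0,0) [heading=90, draw]
  RT 90: heading 90 -> 0
  -- iteration 5/5 --
  FD 3: (0,0) -> (3,0) [heading=0, draw]
  RT 90: heading 0 -> 270
]
RT 90: heading 270 -> 180
Final: pos=(3,0), heading=180, 5 segment(s) drawn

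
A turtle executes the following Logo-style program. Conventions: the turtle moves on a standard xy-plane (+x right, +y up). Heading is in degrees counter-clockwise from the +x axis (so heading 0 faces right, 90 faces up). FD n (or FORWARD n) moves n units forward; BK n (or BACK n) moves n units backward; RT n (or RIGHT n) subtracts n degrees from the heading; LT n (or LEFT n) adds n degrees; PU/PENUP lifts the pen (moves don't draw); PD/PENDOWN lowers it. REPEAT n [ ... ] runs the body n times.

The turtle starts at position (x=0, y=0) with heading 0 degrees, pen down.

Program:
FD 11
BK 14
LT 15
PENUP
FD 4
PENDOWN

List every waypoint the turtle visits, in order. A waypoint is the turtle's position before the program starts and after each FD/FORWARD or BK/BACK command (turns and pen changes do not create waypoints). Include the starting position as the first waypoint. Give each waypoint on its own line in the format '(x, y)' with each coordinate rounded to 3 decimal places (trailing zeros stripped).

Executing turtle program step by step:
Start: pos=(0,0), heading=0, pen down
FD 11: (0,0) -> (11,0) [heading=0, draw]
BK 14: (11,0) -> (-3,0) [heading=0, draw]
LT 15: heading 0 -> 15
PU: pen up
FD 4: (-3,0) -> (0.864,1.035) [heading=15, move]
PD: pen down
Final: pos=(0.864,1.035), heading=15, 2 segment(s) drawn
Waypoints (4 total):
(0, 0)
(11, 0)
(-3, 0)
(0.864, 1.035)

Answer: (0, 0)
(11, 0)
(-3, 0)
(0.864, 1.035)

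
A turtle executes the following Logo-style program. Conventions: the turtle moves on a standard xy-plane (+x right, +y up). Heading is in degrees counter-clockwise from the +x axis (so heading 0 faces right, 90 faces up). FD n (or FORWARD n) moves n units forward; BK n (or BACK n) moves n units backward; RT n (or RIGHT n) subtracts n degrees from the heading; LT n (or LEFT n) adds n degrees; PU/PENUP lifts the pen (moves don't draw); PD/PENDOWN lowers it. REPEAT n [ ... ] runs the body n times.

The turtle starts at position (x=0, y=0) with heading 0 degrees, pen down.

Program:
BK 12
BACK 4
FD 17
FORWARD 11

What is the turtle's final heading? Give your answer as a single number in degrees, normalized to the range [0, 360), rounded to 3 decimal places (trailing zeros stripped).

Answer: 0

Derivation:
Executing turtle program step by step:
Start: pos=(0,0), heading=0, pen down
BK 12: (0,0) -> (-12,0) [heading=0, draw]
BK 4: (-12,0) -> (-16,0) [heading=0, draw]
FD 17: (-16,0) -> (1,0) [heading=0, draw]
FD 11: (1,0) -> (12,0) [heading=0, draw]
Final: pos=(12,0), heading=0, 4 segment(s) drawn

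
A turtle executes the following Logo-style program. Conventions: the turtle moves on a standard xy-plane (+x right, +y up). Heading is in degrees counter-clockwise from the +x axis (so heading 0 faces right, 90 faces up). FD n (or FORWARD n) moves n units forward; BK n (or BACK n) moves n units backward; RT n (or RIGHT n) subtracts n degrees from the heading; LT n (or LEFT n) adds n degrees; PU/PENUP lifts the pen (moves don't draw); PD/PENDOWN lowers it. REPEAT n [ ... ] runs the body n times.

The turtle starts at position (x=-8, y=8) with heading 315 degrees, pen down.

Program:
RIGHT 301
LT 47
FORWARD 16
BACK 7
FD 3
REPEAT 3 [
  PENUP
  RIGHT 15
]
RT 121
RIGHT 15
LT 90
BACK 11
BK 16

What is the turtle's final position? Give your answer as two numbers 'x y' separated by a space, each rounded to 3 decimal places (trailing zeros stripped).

Executing turtle program step by step:
Start: pos=(-8,8), heading=315, pen down
RT 301: heading 315 -> 14
LT 47: heading 14 -> 61
FD 16: (-8,8) -> (-0.243,21.994) [heading=61, draw]
BK 7: (-0.243,21.994) -> (-3.637,15.872) [heading=61, draw]
FD 3: (-3.637,15.872) -> (-2.182,18.495) [heading=61, draw]
REPEAT 3 [
  -- iteration 1/3 --
  PU: pen up
  RT 15: heading 61 -> 46
  -- iteration 2/3 --
  PU: pen up
  RT 15: heading 46 -> 31
  -- iteration 3/3 --
  PU: pen up
  RT 15: heading 31 -> 16
]
RT 121: heading 16 -> 255
RT 15: heading 255 -> 240
LT 90: heading 240 -> 330
BK 11: (-2.182,18.495) -> (-11.709,23.995) [heading=330, move]
BK 16: (-11.709,23.995) -> (-25.565,31.995) [heading=330, move]
Final: pos=(-25.565,31.995), heading=330, 3 segment(s) drawn

Answer: -25.565 31.995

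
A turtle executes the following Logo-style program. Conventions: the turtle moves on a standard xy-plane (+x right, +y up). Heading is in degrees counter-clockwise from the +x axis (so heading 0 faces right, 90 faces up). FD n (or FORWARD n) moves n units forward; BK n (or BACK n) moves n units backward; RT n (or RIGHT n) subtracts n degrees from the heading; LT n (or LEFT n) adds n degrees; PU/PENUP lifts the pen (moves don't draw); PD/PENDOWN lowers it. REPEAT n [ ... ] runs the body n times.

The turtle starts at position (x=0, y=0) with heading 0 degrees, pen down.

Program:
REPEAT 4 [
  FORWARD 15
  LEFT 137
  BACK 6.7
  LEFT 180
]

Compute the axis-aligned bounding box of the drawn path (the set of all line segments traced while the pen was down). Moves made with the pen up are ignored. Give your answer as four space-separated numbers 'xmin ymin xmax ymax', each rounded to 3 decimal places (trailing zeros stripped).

Executing turtle program step by step:
Start: pos=(0,0), heading=0, pen down
REPEAT 4 [
  -- iteration 1/4 --
  FD 15: (0,0) -> (15,0) [heading=0, draw]
  LT 137: heading 0 -> 137
  BK 6.7: (15,0) -> (19.9,-4.569) [heading=137, draw]
  LT 180: heading 137 -> 317
  -- iteration 2/4 --
  FD 15: (19.9,-4.569) -> (30.87,-14.799) [heading=317, draw]
  LT 137: heading 317 -> 94
  BK 6.7: (30.87,-14.799) -> (31.338,-21.483) [heading=94, draw]
  LT 180: heading 94 -> 274
  -- iteration 3/4 --
  FD 15: (31.338,-21.483) -> (32.384,-36.447) [heading=274, draw]
  LT 137: heading 274 -> 51
  BK 6.7: (32.384,-36.447) -> (28.168,-41.653) [heading=51, draw]
  LT 180: heading 51 -> 231
  -- iteration 4/4 --
  FD 15: (28.168,-41.653) -> (18.728,-53.311) [heading=231, draw]
  LT 137: heading 231 -> 8
  BK 6.7: (18.728,-53.311) -> (12.093,-54.243) [heading=8, draw]
  LT 180: heading 8 -> 188
]
Final: pos=(12.093,-54.243), heading=188, 8 segment(s) drawn

Segment endpoints: x in {0, 12.093, 15, 18.728, 19.9, 28.168, 30.87, 31.338, 32.384}, y in {-54.243, -53.311, -41.653, -36.447, -21.483, -14.799, -4.569, 0}
xmin=0, ymin=-54.243, xmax=32.384, ymax=0

Answer: 0 -54.243 32.384 0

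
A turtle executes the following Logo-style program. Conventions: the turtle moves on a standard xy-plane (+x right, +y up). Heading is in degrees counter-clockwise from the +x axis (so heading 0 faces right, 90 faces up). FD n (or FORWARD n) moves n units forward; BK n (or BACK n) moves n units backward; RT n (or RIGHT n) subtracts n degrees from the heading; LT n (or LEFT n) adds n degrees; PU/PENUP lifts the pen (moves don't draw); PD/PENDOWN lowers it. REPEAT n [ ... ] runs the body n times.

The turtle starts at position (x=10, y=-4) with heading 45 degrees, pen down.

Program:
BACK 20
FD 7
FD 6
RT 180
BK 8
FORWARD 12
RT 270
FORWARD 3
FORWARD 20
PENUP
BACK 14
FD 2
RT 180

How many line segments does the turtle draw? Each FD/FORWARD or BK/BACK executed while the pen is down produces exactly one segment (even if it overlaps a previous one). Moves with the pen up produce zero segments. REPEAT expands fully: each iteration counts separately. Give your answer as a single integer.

Answer: 7

Derivation:
Executing turtle program step by step:
Start: pos=(10,-4), heading=45, pen down
BK 20: (10,-4) -> (-4.142,-18.142) [heading=45, draw]
FD 7: (-4.142,-18.142) -> (0.808,-13.192) [heading=45, draw]
FD 6: (0.808,-13.192) -> (5.05,-8.95) [heading=45, draw]
RT 180: heading 45 -> 225
BK 8: (5.05,-8.95) -> (10.707,-3.293) [heading=225, draw]
FD 12: (10.707,-3.293) -> (2.222,-11.778) [heading=225, draw]
RT 270: heading 225 -> 315
FD 3: (2.222,-11.778) -> (4.343,-13.899) [heading=315, draw]
FD 20: (4.343,-13.899) -> (18.485,-28.042) [heading=315, draw]
PU: pen up
BK 14: (18.485,-28.042) -> (8.586,-18.142) [heading=315, move]
FD 2: (8.586,-18.142) -> (10,-19.556) [heading=315, move]
RT 180: heading 315 -> 135
Final: pos=(10,-19.556), heading=135, 7 segment(s) drawn
Segments drawn: 7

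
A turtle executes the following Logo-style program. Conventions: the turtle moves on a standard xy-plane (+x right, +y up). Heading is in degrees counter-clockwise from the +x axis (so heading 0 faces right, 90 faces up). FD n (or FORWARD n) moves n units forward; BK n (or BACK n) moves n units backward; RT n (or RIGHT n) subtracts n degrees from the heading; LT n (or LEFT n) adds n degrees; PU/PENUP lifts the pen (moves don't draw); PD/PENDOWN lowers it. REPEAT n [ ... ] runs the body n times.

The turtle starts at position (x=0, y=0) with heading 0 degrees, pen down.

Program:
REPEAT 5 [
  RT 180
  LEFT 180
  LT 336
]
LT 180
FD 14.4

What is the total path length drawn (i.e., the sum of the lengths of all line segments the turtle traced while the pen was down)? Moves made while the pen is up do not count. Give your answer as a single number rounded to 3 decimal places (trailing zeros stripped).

Executing turtle program step by step:
Start: pos=(0,0), heading=0, pen down
REPEAT 5 [
  -- iteration 1/5 --
  RT 180: heading 0 -> 180
  LT 180: heading 180 -> 0
  LT 336: heading 0 -> 336
  -- iteration 2/5 --
  RT 180: heading 336 -> 156
  LT 180: heading 156 -> 336
  LT 336: heading 336 -> 312
  -- iteration 3/5 --
  RT 180: heading 312 -> 132
  LT 180: heading 132 -> 312
  LT 336: heading 312 -> 288
  -- iteration 4/5 --
  RT 180: heading 288 -> 108
  LT 180: heading 108 -> 288
  LT 336: heading 288 -> 264
  -- iteration 5/5 --
  RT 180: heading 264 -> 84
  LT 180: heading 84 -> 264
  LT 336: heading 264 -> 240
]
LT 180: heading 240 -> 60
FD 14.4: (0,0) -> (7.2,12.471) [heading=60, draw]
Final: pos=(7.2,12.471), heading=60, 1 segment(s) drawn

Segment lengths:
  seg 1: (0,0) -> (7.2,12.471), length = 14.4
Total = 14.4

Answer: 14.4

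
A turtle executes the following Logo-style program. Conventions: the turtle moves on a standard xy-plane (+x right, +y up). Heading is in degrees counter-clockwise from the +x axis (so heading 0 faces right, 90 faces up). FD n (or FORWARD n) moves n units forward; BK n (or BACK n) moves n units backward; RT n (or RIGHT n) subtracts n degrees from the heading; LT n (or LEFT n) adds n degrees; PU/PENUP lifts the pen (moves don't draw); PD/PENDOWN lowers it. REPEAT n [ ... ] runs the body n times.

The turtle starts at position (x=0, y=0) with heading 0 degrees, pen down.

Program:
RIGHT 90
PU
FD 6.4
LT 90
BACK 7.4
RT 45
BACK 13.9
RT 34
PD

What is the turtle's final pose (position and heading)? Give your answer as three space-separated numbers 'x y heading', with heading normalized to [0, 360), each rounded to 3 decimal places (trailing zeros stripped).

Answer: -17.229 3.429 281

Derivation:
Executing turtle program step by step:
Start: pos=(0,0), heading=0, pen down
RT 90: heading 0 -> 270
PU: pen up
FD 6.4: (0,0) -> (0,-6.4) [heading=270, move]
LT 90: heading 270 -> 0
BK 7.4: (0,-6.4) -> (-7.4,-6.4) [heading=0, move]
RT 45: heading 0 -> 315
BK 13.9: (-7.4,-6.4) -> (-17.229,3.429) [heading=315, move]
RT 34: heading 315 -> 281
PD: pen down
Final: pos=(-17.229,3.429), heading=281, 0 segment(s) drawn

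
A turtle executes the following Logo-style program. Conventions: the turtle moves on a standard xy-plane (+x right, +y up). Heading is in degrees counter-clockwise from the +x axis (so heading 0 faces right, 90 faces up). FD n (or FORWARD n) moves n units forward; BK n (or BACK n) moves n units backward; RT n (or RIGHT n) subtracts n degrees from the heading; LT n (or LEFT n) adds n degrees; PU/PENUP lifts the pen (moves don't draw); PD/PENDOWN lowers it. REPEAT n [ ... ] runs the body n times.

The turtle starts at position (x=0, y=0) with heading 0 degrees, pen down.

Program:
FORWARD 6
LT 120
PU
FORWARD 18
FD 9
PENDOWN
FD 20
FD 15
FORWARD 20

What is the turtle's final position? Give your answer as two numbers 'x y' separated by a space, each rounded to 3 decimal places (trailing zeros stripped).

Executing turtle program step by step:
Start: pos=(0,0), heading=0, pen down
FD 6: (0,0) -> (6,0) [heading=0, draw]
LT 120: heading 0 -> 120
PU: pen up
FD 18: (6,0) -> (-3,15.588) [heading=120, move]
FD 9: (-3,15.588) -> (-7.5,23.383) [heading=120, move]
PD: pen down
FD 20: (-7.5,23.383) -> (-17.5,40.703) [heading=120, draw]
FD 15: (-17.5,40.703) -> (-25,53.694) [heading=120, draw]
FD 20: (-25,53.694) -> (-35,71.014) [heading=120, draw]
Final: pos=(-35,71.014), heading=120, 4 segment(s) drawn

Answer: -35 71.014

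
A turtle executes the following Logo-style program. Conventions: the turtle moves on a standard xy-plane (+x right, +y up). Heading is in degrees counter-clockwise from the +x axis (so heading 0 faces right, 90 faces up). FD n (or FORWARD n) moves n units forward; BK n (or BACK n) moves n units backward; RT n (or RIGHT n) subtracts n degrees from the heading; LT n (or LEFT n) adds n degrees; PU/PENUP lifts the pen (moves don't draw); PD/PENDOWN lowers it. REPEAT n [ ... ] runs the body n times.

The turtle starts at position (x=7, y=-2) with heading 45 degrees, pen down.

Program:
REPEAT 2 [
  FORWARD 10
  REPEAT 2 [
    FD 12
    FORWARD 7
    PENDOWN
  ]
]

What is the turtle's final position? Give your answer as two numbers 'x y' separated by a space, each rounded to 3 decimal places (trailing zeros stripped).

Executing turtle program step by step:
Start: pos=(7,-2), heading=45, pen down
REPEAT 2 [
  -- iteration 1/2 --
  FD 10: (7,-2) -> (14.071,5.071) [heading=45, draw]
  REPEAT 2 [
    -- iteration 1/2 --
    FD 12: (14.071,5.071) -> (22.556,13.556) [heading=45, draw]
    FD 7: (22.556,13.556) -> (27.506,18.506) [heading=45, draw]
    PD: pen down
    -- iteration 2/2 --
    FD 12: (27.506,18.506) -> (35.991,26.991) [heading=45, draw]
    FD 7: (35.991,26.991) -> (40.941,31.941) [heading=45, draw]
    PD: pen down
  ]
  -- iteration 2/2 --
  FD 10: (40.941,31.941) -> (48.012,39.012) [heading=45, draw]
  REPEAT 2 [
    -- iteration 1/2 --
    FD 12: (48.012,39.012) -> (56.497,47.497) [heading=45, draw]
    FD 7: (56.497,47.497) -> (61.447,52.447) [heading=45, draw]
    PD: pen down
    -- iteration 2/2 --
    FD 12: (61.447,52.447) -> (69.933,60.933) [heading=45, draw]
    FD 7: (69.933,60.933) -> (74.882,65.882) [heading=45, draw]
    PD: pen down
  ]
]
Final: pos=(74.882,65.882), heading=45, 10 segment(s) drawn

Answer: 74.882 65.882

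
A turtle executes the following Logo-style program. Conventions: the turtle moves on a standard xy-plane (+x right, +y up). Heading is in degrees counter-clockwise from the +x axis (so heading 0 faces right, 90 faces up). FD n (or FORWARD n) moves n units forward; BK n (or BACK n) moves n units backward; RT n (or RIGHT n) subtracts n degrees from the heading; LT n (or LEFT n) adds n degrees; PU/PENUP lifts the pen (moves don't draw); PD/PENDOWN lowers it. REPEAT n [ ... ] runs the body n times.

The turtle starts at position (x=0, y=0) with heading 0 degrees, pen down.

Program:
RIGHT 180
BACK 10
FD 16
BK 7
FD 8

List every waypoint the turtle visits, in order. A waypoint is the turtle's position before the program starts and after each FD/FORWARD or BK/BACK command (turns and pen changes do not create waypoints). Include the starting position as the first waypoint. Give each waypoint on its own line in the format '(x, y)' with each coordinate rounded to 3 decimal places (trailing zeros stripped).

Executing turtle program step by step:
Start: pos=(0,0), heading=0, pen down
RT 180: heading 0 -> 180
BK 10: (0,0) -> (10,0) [heading=180, draw]
FD 16: (10,0) -> (-6,0) [heading=180, draw]
BK 7: (-6,0) -> (1,0) [heading=180, draw]
FD 8: (1,0) -> (-7,0) [heading=180, draw]
Final: pos=(-7,0), heading=180, 4 segment(s) drawn
Waypoints (5 total):
(0, 0)
(10, 0)
(-6, 0)
(1, 0)
(-7, 0)

Answer: (0, 0)
(10, 0)
(-6, 0)
(1, 0)
(-7, 0)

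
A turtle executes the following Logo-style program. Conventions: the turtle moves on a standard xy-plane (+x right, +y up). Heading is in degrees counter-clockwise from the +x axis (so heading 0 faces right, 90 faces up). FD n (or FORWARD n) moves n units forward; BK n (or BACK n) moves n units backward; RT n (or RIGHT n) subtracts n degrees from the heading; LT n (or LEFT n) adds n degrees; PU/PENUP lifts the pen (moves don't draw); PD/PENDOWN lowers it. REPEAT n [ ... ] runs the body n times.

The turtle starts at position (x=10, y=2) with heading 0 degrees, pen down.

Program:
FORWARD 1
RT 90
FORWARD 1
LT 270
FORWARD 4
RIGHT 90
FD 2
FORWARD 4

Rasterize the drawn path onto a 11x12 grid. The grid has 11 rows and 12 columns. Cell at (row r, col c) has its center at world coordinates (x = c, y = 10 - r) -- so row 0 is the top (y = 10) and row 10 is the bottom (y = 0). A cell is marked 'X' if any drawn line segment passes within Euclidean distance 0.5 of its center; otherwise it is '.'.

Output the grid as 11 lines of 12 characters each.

Answer: ............
............
............
.......X....
.......X....
.......X....
.......X....
.......X....
.......X..XX
.......XXXXX
............

Derivation:
Segment 0: (10,2) -> (11,2)
Segment 1: (11,2) -> (11,1)
Segment 2: (11,1) -> (7,1)
Segment 3: (7,1) -> (7,3)
Segment 4: (7,3) -> (7,7)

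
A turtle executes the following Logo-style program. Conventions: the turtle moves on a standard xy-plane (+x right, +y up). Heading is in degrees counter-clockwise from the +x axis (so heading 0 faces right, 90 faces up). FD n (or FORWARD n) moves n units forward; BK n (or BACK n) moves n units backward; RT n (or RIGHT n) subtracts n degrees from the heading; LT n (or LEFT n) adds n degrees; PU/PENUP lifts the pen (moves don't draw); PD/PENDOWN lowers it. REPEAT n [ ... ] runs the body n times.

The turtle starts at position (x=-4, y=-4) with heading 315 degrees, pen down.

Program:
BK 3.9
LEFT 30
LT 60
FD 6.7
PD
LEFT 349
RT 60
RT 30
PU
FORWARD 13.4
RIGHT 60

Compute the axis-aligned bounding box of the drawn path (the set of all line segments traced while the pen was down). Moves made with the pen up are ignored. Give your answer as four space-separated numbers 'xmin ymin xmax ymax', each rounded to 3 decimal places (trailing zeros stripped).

Answer: -6.758 -4 -2.02 3.495

Derivation:
Executing turtle program step by step:
Start: pos=(-4,-4), heading=315, pen down
BK 3.9: (-4,-4) -> (-6.758,-1.242) [heading=315, draw]
LT 30: heading 315 -> 345
LT 60: heading 345 -> 45
FD 6.7: (-6.758,-1.242) -> (-2.02,3.495) [heading=45, draw]
PD: pen down
LT 349: heading 45 -> 34
RT 60: heading 34 -> 334
RT 30: heading 334 -> 304
PU: pen up
FD 13.4: (-2.02,3.495) -> (5.473,-7.614) [heading=304, move]
RT 60: heading 304 -> 244
Final: pos=(5.473,-7.614), heading=244, 2 segment(s) drawn

Segment endpoints: x in {-6.758, -4, -2.02}, y in {-4, -1.242, 3.495}
xmin=-6.758, ymin=-4, xmax=-2.02, ymax=3.495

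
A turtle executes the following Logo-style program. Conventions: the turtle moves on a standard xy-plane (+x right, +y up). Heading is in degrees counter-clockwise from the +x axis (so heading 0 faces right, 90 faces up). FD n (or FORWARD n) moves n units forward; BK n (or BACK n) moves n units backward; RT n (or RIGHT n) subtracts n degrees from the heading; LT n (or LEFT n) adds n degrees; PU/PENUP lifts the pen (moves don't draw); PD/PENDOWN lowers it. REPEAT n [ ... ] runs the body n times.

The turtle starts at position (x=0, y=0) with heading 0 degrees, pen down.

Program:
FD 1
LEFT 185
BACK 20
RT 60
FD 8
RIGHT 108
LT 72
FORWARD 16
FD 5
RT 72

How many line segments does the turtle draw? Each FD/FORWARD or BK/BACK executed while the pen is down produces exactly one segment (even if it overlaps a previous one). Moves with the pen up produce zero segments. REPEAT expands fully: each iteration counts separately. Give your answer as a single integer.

Answer: 5

Derivation:
Executing turtle program step by step:
Start: pos=(0,0), heading=0, pen down
FD 1: (0,0) -> (1,0) [heading=0, draw]
LT 185: heading 0 -> 185
BK 20: (1,0) -> (20.924,1.743) [heading=185, draw]
RT 60: heading 185 -> 125
FD 8: (20.924,1.743) -> (16.335,8.296) [heading=125, draw]
RT 108: heading 125 -> 17
LT 72: heading 17 -> 89
FD 16: (16.335,8.296) -> (16.615,24.294) [heading=89, draw]
FD 5: (16.615,24.294) -> (16.702,29.293) [heading=89, draw]
RT 72: heading 89 -> 17
Final: pos=(16.702,29.293), heading=17, 5 segment(s) drawn
Segments drawn: 5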